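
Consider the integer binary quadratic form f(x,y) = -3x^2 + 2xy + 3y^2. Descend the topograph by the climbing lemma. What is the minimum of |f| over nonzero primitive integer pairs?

river: ρ → (3,4,-2)
river: ρ → (-2,4,3)
river: ρ → (3,2,-3)
river: ρ → (-3,4,2)
river: ρ → (2,4,-3)
river: ρ → (-3,2,3)
closes: descent 0, river 6
min |a| on river = 2

2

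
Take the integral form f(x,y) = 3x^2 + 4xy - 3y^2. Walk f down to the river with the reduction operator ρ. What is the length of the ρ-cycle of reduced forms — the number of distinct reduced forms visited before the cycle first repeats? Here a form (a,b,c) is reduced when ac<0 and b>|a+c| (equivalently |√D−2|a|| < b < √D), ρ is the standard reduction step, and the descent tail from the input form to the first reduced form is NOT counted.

D = 52, ⌊√D⌋ = 7
river: ρ → (-3,2,4)
river: ρ → (4,6,-1)
river: ρ → (-1,6,4)
river: ρ → (4,2,-3)
river: ρ → (-3,4,3)
river: ρ → (3,2,-4)
river: ρ → (-4,6,1)
river: ρ → (1,6,-4)
river: ρ → (-4,2,3)
river: ρ → (3,4,-3)
ρ-cycle length = 10 (tail of 0 descent steps not counted)

10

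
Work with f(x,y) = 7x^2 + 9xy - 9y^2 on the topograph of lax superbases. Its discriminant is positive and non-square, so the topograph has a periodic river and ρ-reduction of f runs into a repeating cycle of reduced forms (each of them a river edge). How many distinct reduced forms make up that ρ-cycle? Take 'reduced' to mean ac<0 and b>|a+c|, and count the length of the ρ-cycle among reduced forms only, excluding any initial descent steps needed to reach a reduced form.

D = 333, ⌊√D⌋ = 18
river: ρ → (-9,9,7)
river: ρ → (7,5,-11)
river: ρ → (-11,17,1)
river: ρ → (1,17,-11)
river: ρ → (-11,5,7)
river: ρ → (7,9,-9)
ρ-cycle length = 6 (tail of 0 descent steps not counted)

6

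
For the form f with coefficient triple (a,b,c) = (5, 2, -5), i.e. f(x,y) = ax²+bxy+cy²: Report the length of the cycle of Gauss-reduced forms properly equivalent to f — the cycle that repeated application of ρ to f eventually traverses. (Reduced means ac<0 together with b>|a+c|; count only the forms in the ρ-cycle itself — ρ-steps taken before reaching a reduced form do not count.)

D = 104, ⌊√D⌋ = 10
river: ρ → (-5,8,2)
river: ρ → (2,8,-5)
river: ρ → (-5,2,5)
river: ρ → (5,8,-2)
river: ρ → (-2,8,5)
river: ρ → (5,2,-5)
ρ-cycle length = 6 (tail of 0 descent steps not counted)

6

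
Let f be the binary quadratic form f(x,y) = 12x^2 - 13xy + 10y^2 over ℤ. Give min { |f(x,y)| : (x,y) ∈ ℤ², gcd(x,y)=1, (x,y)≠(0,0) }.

translate: b→11 (≡-13 mod 24), so (12,-13,10)→(12,11,9)
flip: (12,11,9)→(9,-11,12)
translate: b→7 (≡-11 mod 18), so (9,-11,12)→(9,7,10)
reduced (well bottom): (9,7,10) with a≤c, −a<b≤a
well minimum = a = 9

9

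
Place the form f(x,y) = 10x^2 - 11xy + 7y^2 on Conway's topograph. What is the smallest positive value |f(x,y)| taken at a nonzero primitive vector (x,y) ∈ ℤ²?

translate: b→9 (≡-11 mod 20), so (10,-11,7)→(10,9,6)
flip: (10,9,6)→(6,-9,10)
translate: b→3 (≡-9 mod 12), so (6,-9,10)→(6,3,7)
reduced (well bottom): (6,3,7) with a≤c, −a<b≤a
well minimum = a = 6

6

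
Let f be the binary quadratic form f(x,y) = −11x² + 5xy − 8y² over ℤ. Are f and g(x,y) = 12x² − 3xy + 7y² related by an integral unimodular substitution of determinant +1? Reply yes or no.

D₁ = -327, D₂ = -327
f is negative-definite; reduce −f:
−f: flip: (11,-5,8)→(8,5,11)
−f: reduced (well bottom): (8,5,11) with a≤c, −a<b≤a
flip sign back: reduced form of f is (-8,-5,-11)
g: flip: (12,-3,7)→(7,3,12)
g: reduced (well bottom): (7,3,12) with a≤c, −a<b≤a
reduced forms (-8, -5, -11) vs (7, 3, 12) ⇒ inequivalent

no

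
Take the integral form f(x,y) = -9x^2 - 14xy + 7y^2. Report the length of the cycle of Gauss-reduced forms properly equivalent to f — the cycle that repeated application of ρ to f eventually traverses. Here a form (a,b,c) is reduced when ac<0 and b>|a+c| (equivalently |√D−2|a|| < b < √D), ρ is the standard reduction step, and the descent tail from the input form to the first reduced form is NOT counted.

D = 448, ⌊√D⌋ = 21
descent: ρ → (7,14,-9)  [lands on river]
river: ρ → (-9,4,12)
river: ρ → (12,20,-1)
river: ρ → (-1,20,12)
river: ρ → (12,4,-9)
river: ρ → (-9,14,7)
ρ-cycle length = 6 (tail of 1 descent step not counted)

6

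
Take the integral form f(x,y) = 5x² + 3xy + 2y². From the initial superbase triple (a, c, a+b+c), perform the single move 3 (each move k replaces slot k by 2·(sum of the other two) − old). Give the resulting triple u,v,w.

start (5,2,10) = (f(1,0),f(0,1),f(1,1))
replace slot 3: 2·(5+2) − 10 = 4 → (5,2,4)

5,2,4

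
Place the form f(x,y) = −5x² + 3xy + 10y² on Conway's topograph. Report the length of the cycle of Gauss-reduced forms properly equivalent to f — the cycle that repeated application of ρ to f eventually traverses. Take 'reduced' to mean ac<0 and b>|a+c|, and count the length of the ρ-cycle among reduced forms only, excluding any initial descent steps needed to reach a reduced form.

D = 209, ⌊√D⌋ = 14
descent: ρ → (10,-3,-5)
descent: ρ → (-5,13,2)  [lands on river]
river: ρ → (2,11,-11)
river: ρ → (-11,11,2)
river: ρ → (2,13,-5)
river: ρ → (-5,7,8)
river: ρ → (8,9,-4)
river: ρ → (-4,7,10)
river: ρ → (10,13,-1)
river: ρ → (-1,13,10)
river: ρ → (10,7,-4)
river: ρ → (-4,9,8)
river: ρ → (8,7,-5)
ρ-cycle length = 12 (tail of 2 descent steps not counted)

12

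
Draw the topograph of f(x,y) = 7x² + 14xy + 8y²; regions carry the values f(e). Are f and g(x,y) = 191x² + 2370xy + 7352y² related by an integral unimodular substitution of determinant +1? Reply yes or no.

D₁ = -28, D₂ = -28
f: translate: b→0 (≡14 mod 14), so (7,14,8)→(7,0,1)
f: flip: (7,0,1)→(1,0,7)
f: reduced (well bottom): (1,0,7) with a≤c, −a<b≤a
g: translate: b→78 (≡2370 mod 382), so (191,2370,7352)→(191,78,8)
g: flip: (191,78,8)→(8,-78,191)
g: translate: b→2 (≡-78 mod 16), so (8,-78,191)→(8,2,1)
g: flip: (8,2,1)→(1,-2,8)
g: translate: b→0 (≡-2 mod 2), so (1,-2,8)→(1,0,7)
g: reduced (well bottom): (1,0,7) with a≤c, −a<b≤a
reduced forms (1, 0, 7) vs (1, 0, 7) ⇒ equivalent

yes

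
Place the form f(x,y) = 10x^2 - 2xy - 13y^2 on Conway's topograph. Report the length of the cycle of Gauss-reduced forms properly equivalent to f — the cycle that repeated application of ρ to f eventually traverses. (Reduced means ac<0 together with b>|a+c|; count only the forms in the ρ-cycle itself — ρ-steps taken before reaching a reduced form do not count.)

D = 524, ⌊√D⌋ = 22
descent: ρ → (-13,2,10)
descent: ρ → (10,18,-5)  [lands on river]
river: ρ → (-5,22,2)
river: ρ → (2,22,-5)
river: ρ → (-5,18,10)
river: ρ → (10,22,-1)
river: ρ → (-1,22,10)
ρ-cycle length = 6 (tail of 2 descent steps not counted)

6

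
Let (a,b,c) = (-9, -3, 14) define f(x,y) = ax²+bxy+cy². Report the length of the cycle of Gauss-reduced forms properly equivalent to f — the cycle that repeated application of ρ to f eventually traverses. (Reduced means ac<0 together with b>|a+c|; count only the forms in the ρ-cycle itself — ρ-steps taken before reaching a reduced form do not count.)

D = 513, ⌊√D⌋ = 22
descent: ρ → (14,3,-9)
descent: ρ → (-9,15,8)  [lands on river]
river: ρ → (8,17,-7)
river: ρ → (-7,11,14)
river: ρ → (14,17,-4)
river: ρ → (-4,15,18)
river: ρ → (18,21,-1)
river: ρ → (-1,21,18)
river: ρ → (18,15,-4)
river: ρ → (-4,17,14)
river: ρ → (14,11,-7)
river: ρ → (-7,17,8)
river: ρ → (8,15,-9)
river: ρ → (-9,21,2)
river: ρ → (2,19,-19)
river: ρ → (-19,19,2)
river: ρ → (2,21,-9)
ρ-cycle length = 16 (tail of 2 descent steps not counted)

16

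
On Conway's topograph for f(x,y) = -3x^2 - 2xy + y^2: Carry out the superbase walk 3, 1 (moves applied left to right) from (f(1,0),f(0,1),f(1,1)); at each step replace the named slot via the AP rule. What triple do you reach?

start (-3,1,-4) = (f(1,0),f(0,1),f(1,1))
replace slot 3: 2·((-3)+1) − (-4) = 0 → (-3,1,0)
replace slot 1: 2·(1+0) − (-3) = 5 → (5,1,0)

5,1,0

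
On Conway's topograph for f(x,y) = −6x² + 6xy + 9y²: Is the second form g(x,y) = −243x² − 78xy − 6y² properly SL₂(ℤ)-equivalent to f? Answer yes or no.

D₁ = 252, D₂ = 252
river cycle of f (length 4): (9, 12, -3), (-3, 12, 9), (9, 6, -6), (-6, 6, 9)
river cycle of g (length 4): (-6, 6, 9), (9, 12, -3), (-3, 12, 9), (9, 6, -6)
cycles coincide ⇒ equivalent

yes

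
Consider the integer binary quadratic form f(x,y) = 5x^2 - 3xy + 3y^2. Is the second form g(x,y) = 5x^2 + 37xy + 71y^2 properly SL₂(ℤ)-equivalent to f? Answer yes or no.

D₁ = -51, D₂ = -51
f: flip: (5,-3,3)→(3,3,5)
f: reduced (well bottom): (3,3,5) with a≤c, −a<b≤a
g: translate: b→-3 (≡37 mod 10), so (5,37,71)→(5,-3,3)
g: flip: (5,-3,3)→(3,3,5)
g: reduced (well bottom): (3,3,5) with a≤c, −a<b≤a
reduced forms (3, 3, 5) vs (3, 3, 5) ⇒ equivalent

yes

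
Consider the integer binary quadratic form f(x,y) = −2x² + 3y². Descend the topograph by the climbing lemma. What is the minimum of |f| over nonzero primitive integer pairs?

descent: ρ → (3,0,-2)
descent: ρ → (-2,4,1)  [lands on river]
river: ρ → (1,4,-2)
closes: descent 2, river 2
min |a| on river = 1

1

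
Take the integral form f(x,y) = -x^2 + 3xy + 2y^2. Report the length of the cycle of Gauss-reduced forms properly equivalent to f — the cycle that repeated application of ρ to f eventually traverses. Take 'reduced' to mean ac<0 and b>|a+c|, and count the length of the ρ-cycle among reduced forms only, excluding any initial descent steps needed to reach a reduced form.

D = 17, ⌊√D⌋ = 4
river: ρ → (2,1,-2)
river: ρ → (-2,3,1)
river: ρ → (1,3,-2)
river: ρ → (-2,1,2)
river: ρ → (2,3,-1)
river: ρ → (-1,3,2)
ρ-cycle length = 6 (tail of 0 descent steps not counted)

6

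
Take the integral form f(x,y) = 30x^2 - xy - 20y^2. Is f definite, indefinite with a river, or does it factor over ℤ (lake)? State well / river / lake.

D = b²−4ac = (-1)² − 4·30·(-20) = 2401
D = 49² is a perfect square ⇒ form factors over ℤ ⇒ lakes

lake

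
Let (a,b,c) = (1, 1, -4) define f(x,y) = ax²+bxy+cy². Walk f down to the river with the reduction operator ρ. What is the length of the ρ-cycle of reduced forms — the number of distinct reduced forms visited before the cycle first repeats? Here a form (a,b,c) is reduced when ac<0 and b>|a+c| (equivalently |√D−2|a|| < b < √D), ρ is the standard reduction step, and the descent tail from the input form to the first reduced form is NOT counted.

D = 17, ⌊√D⌋ = 4
descent: ρ → (-4,-1,1)
descent: ρ → (1,3,-2)  [lands on river]
river: ρ → (-2,1,2)
river: ρ → (2,3,-1)
river: ρ → (-1,3,2)
river: ρ → (2,1,-2)
river: ρ → (-2,3,1)
ρ-cycle length = 6 (tail of 2 descent steps not counted)

6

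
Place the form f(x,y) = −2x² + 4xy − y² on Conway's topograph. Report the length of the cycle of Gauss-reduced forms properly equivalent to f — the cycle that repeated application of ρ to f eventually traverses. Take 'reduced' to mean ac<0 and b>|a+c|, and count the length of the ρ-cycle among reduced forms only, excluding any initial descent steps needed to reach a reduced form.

D = 8, ⌊√D⌋ = 2
descent: ρ → (-1,2,1)  [lands on river]
river: ρ → (1,2,-1)
ρ-cycle length = 2 (tail of 1 descent step not counted)

2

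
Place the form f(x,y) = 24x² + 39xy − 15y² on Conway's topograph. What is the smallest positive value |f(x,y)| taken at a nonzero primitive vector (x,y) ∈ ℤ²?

river: ρ → (-15,51,6)
river: ρ → (6,45,-39)
river: ρ → (-39,33,12)
river: ρ → (12,39,-30)
river: ρ → (-30,21,21)
river: ρ → (21,21,-30)
river: ρ → (-30,39,12)
river: ρ → (12,33,-39)
river: ρ → (-39,45,6)
river: ρ → (6,51,-15)
river: ρ → (-15,39,24)
river: ρ → (24,9,-30)
river: ρ → (-30,51,3)
river: ρ → (3,51,-30)
river: ρ → (-30,9,24)
river: ρ → (24,39,-15)
closes: descent 0, river 16
min |a| on river = 3

3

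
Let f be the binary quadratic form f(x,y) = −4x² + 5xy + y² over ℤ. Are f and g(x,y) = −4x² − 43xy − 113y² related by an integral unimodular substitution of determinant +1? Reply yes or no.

D₁ = 41, D₂ = 41
river cycle of f (length 10): (1, 5, -4), (-4, 3, 2), (2, 5, -2), (-2, 3, 4), (4, 5, -1), (-1, 5, 4), (4, 3, -2), (-2, 5, 2), (2, 3, -4), (-4, 5, 1)
river cycle of g (length 10): (-4, 5, 1), (1, 5, -4), (-4, 3, 2), (2, 5, -2), (-2, 3, 4), (4, 5, -1), (-1, 5, 4), (4, 3, -2), (-2, 5, 2), (2, 3, -4)
cycles coincide ⇒ equivalent

yes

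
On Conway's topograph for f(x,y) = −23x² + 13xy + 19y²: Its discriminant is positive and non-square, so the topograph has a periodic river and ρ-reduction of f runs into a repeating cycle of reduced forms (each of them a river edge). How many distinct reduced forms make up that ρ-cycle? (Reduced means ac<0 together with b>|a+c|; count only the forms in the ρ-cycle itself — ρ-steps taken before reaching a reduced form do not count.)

D = 1917, ⌊√D⌋ = 43
river: ρ → (19,25,-17)
river: ρ → (-17,43,1)
river: ρ → (1,43,-17)
river: ρ → (-17,25,19)
river: ρ → (19,13,-23)
river: ρ → (-23,33,9)
river: ρ → (9,39,-11)
river: ρ → (-11,27,27)
river: ρ → (27,27,-11)
river: ρ → (-11,39,9)
river: ρ → (9,33,-23)
river: ρ → (-23,13,19)
ρ-cycle length = 12 (tail of 0 descent steps not counted)

12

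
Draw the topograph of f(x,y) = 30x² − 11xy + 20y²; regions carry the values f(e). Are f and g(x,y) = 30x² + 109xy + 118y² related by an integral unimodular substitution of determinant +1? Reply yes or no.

D₁ = -2279, D₂ = -2279
f: flip: (30,-11,20)→(20,11,30)
f: reduced (well bottom): (20,11,30) with a≤c, −a<b≤a
g: translate: b→-11 (≡109 mod 60), so (30,109,118)→(30,-11,20)
g: flip: (30,-11,20)→(20,11,30)
g: reduced (well bottom): (20,11,30) with a≤c, −a<b≤a
reduced forms (20, 11, 30) vs (20, 11, 30) ⇒ equivalent

yes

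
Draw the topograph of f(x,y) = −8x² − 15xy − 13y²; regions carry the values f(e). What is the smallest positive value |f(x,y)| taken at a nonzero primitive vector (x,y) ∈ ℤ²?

translate: b→-1 (≡15 mod 16), so (8,15,13)→(8,-1,6)
flip: (8,-1,6)→(6,1,8)
reduced (well bottom): (6,1,8) with a≤c, −a<b≤a
well minimum |f| = |-6| = 6 (negative-definite)

6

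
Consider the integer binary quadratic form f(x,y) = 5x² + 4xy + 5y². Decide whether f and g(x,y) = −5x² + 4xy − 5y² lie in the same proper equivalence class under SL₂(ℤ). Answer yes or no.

D₁ = -84, D₂ = -84
f: reduced (well bottom): (5,4,5) with a≤c, −a<b≤a
g is negative-definite; reduce −g:
−g: flip: (5,-4,5)→(5,4,5)
−g: reduced (well bottom): (5,4,5) with a≤c, −a<b≤a
flip sign back: reduced form of g is (-5,-4,-5)
reduced forms (5, 4, 5) vs (-5, -4, -5) ⇒ inequivalent

no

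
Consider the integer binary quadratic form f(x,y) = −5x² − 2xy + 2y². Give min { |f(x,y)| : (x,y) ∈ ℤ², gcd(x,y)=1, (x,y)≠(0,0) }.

descent: ρ → (2,6,-1)  [lands on river]
river: ρ → (-1,6,2)
closes: descent 1, river 2
min |a| on river = 1

1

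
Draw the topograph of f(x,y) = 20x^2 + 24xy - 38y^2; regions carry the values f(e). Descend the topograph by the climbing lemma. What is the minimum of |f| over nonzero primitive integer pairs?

river: ρ → (-38,52,6)
river: ρ → (6,56,-20)
river: ρ → (-20,24,38)
river: ρ → (38,52,-6)
river: ρ → (-6,56,20)
river: ρ → (20,24,-38)
closes: descent 0, river 6
min |a| on river = 6

6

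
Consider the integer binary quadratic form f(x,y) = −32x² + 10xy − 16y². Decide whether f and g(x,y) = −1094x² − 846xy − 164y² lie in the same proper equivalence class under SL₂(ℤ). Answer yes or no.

D₁ = -1948, D₂ = -1948
f is negative-definite; reduce −f:
−f: flip: (32,-10,16)→(16,10,32)
−f: reduced (well bottom): (16,10,32) with a≤c, −a<b≤a
flip sign back: reduced form of f is (-16,-10,-32)
g is negative-definite; reduce −g:
−g: flip: (1094,846,164)→(164,-846,1094)
−g: translate: b→138 (≡-846 mod 328), so (164,-846,1094)→(164,138,32)
−g: flip: (164,138,32)→(32,-138,164)
−g: translate: b→-10 (≡-138 mod 64), so (32,-138,164)→(32,-10,16)
−g: flip: (32,-10,16)→(16,10,32)
−g: reduced (well bottom): (16,10,32) with a≤c, −a<b≤a
flip sign back: reduced form of g is (-16,-10,-32)
reduced forms (-16, -10, -32) vs (-16, -10, -32) ⇒ equivalent

yes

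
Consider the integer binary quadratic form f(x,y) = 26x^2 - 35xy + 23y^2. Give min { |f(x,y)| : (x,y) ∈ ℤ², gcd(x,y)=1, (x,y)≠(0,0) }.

translate: b→17 (≡-35 mod 52), so (26,-35,23)→(26,17,14)
flip: (26,17,14)→(14,-17,26)
translate: b→11 (≡-17 mod 28), so (14,-17,26)→(14,11,23)
reduced (well bottom): (14,11,23) with a≤c, −a<b≤a
well minimum = a = 14

14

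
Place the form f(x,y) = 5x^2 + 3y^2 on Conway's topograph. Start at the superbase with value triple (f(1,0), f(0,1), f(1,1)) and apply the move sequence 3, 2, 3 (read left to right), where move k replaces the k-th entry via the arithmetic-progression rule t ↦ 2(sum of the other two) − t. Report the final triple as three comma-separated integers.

start (5,3,8) = (f(1,0),f(0,1),f(1,1))
replace slot 3: 2·(5+3) − 8 = 8 → (5,3,8)
replace slot 2: 2·(5+8) − 3 = 23 → (5,23,8)
replace slot 3: 2·(5+23) − 8 = 48 → (5,23,48)

5,23,48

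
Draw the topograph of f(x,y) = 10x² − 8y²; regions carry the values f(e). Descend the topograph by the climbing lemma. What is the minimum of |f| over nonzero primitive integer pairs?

descent: ρ → (-8,16,2)  [lands on river]
river: ρ → (2,16,-8)
closes: descent 1, river 2
min |a| on river = 2

2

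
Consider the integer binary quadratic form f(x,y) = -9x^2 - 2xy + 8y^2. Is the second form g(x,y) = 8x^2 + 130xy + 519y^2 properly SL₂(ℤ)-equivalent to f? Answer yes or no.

D₁ = 292, D₂ = 292
river cycle of f (length 14): (8, 2, -9), (-9, 16, 1), (1, 16, -9), (-9, 2, 8), (8, 14, -3), (-3, 16, 3), (3, 14, -8), (-8, 2, 9), (9, 16, -1), (-1, 16, 9), … (4 more)
river cycle of g (length 14): (8, 2, -9), (-9, 16, 1), (1, 16, -9), (-9, 2, 8), (8, 14, -3), (-3, 16, 3), (3, 14, -8), (-8, 2, 9), (9, 16, -1), (-1, 16, 9), … (4 more)
cycles coincide ⇒ equivalent

yes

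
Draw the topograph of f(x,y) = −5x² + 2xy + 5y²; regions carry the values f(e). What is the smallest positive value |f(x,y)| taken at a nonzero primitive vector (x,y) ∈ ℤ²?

river: ρ → (5,8,-2)
river: ρ → (-2,8,5)
river: ρ → (5,2,-5)
river: ρ → (-5,8,2)
river: ρ → (2,8,-5)
river: ρ → (-5,2,5)
closes: descent 0, river 6
min |a| on river = 2

2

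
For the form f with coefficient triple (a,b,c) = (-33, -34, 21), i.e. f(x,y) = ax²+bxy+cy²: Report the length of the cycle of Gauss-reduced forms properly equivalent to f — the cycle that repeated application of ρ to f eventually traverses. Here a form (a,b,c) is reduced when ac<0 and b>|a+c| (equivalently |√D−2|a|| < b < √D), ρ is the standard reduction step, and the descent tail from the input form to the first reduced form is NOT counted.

D = 3928, ⌊√D⌋ = 62
descent: ρ → (21,34,-33)  [lands on river]
river: ρ → (-33,32,22)
river: ρ → (22,56,-9)
river: ρ → (-9,52,34)
river: ρ → (34,16,-27)
river: ρ → (-27,38,23)
river: ρ → (23,54,-11)
river: ρ → (-11,56,18)
river: ρ → (18,52,-17)
river: ρ → (-17,50,21)
ρ-cycle length = 10 (tail of 1 descent step not counted)

10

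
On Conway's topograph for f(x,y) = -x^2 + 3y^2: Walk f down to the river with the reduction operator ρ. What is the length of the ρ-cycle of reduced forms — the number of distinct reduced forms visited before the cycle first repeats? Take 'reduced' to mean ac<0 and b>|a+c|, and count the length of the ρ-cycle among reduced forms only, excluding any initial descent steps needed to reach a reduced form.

D = 12, ⌊√D⌋ = 3
descent: ρ → (3,0,-1)
descent: ρ → (-1,2,2)  [lands on river]
river: ρ → (2,2,-1)
ρ-cycle length = 2 (tail of 2 descent steps not counted)

2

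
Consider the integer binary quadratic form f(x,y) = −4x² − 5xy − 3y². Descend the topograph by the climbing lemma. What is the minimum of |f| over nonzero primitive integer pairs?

translate: b→-3 (≡5 mod 8), so (4,5,3)→(4,-3,2)
flip: (4,-3,2)→(2,3,4)
translate: b→-1 (≡3 mod 4), so (2,3,4)→(2,-1,3)
reduced (well bottom): (2,-1,3) with a≤c, −a<b≤a
well minimum |f| = |-2| = 2 (negative-definite)

2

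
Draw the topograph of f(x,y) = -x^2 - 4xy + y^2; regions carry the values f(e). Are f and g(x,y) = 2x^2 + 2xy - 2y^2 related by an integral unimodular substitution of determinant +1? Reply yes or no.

D₁ = 20, D₂ = 20
river cycle of f (length 2): (1, 4, -1), (-1, 4, 1)
river cycle of g (length 2): (-2, 2, 2), (2, 2, -2)
cycles differ ⇒ inequivalent

no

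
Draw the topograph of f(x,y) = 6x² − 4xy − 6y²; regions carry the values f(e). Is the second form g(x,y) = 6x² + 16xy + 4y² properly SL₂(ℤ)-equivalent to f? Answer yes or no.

D₁ = 160, D₂ = 160
river cycle of f (length 6): (-6, 4, 6), (6, 8, -4), (-4, 8, 6), (6, 4, -6), (-6, 8, 4), (4, 8, -6)
river cycle of g (length 6): (4, 8, -6), (-6, 4, 6), (6, 8, -4), (-4, 8, 6), (6, 4, -6), (-6, 8, 4)
cycles coincide ⇒ equivalent

yes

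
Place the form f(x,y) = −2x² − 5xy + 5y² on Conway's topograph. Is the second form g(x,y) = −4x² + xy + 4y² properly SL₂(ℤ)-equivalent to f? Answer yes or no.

D₁ = 65, D₂ = 65
river cycle of f (length 6): (5, 5, -2), (-2, 7, 2), (2, 5, -5), (-5, 5, 2), (2, 7, -2), (-2, 5, 5)
river cycle of g (length 6): (4, 7, -1), (-1, 7, 4), (4, 1, -4), (-4, 7, 1), (1, 7, -4), (-4, 1, 4)
cycles differ ⇒ inequivalent

no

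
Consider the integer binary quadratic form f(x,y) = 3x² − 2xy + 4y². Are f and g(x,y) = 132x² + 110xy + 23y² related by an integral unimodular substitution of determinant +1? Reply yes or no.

D₁ = -44, D₂ = -44
f: reduced (well bottom): (3,-2,4) with a≤c, −a<b≤a
g: flip: (132,110,23)→(23,-110,132)
g: translate: b→-18 (≡-110 mod 46), so (23,-110,132)→(23,-18,4)
g: flip: (23,-18,4)→(4,18,23)
g: translate: b→2 (≡18 mod 8), so (4,18,23)→(4,2,3)
g: flip: (4,2,3)→(3,-2,4)
g: reduced (well bottom): (3,-2,4) with a≤c, −a<b≤a
reduced forms (3, -2, 4) vs (3, -2, 4) ⇒ equivalent

yes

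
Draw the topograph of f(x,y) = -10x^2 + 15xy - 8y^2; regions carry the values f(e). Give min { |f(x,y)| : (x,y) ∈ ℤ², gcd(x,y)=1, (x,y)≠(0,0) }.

translate: b→5 (≡-15 mod 20), so (10,-15,8)→(10,5,3)
flip: (10,5,3)→(3,-5,10)
translate: b→1 (≡-5 mod 6), so (3,-5,10)→(3,1,8)
reduced (well bottom): (3,1,8) with a≤c, −a<b≤a
well minimum |f| = |-3| = 3 (negative-definite)

3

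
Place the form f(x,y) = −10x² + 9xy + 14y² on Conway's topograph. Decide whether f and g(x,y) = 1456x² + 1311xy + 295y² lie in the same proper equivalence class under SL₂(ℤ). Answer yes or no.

D₁ = 641, D₂ = 641
river cycle of f (length 46): (14, 19, -5), (-5, 21, 10), (10, 19, -7), (-7, 23, 4), (4, 25, -1), (-1, 25, 4), (4, 23, -7), (-7, 19, 10), (10, 21, -5), (-5, 19, 14), … (36 more)
river cycle of g (length 46): (14, 19, -5), (-5, 21, 10), (10, 19, -7), (-7, 23, 4), (4, 25, -1), (-1, 25, 4), (4, 23, -7), (-7, 19, 10), (10, 21, -5), (-5, 19, 14), … (36 more)
cycles coincide ⇒ equivalent

yes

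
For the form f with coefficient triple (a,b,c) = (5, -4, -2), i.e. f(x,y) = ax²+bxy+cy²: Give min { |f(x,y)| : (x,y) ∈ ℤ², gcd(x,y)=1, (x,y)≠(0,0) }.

descent: ρ → (-2,4,5)  [lands on river]
river: ρ → (5,6,-1)
river: ρ → (-1,6,5)
river: ρ → (5,4,-2)
closes: descent 1, river 4
min |a| on river = 1

1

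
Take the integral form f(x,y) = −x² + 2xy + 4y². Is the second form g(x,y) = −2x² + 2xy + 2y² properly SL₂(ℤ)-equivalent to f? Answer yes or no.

D₁ = 20, D₂ = 20
river cycle of f (length 2): (-1, 4, 1), (1, 4, -1)
river cycle of g (length 2): (2, 2, -2), (-2, 2, 2)
cycles differ ⇒ inequivalent

no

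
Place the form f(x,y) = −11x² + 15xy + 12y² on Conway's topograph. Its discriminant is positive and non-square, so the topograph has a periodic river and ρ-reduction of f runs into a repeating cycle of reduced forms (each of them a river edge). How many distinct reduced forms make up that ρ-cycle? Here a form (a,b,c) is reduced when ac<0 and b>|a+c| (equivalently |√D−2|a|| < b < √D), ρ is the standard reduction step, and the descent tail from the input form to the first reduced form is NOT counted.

D = 753, ⌊√D⌋ = 27
river: ρ → (12,9,-14)
river: ρ → (-14,19,7)
river: ρ → (7,23,-8)
river: ρ → (-8,25,4)
river: ρ → (4,23,-14)
river: ρ → (-14,5,13)
river: ρ → (13,21,-6)
river: ρ → (-6,27,1)
river: ρ → (1,27,-6)
river: ρ → (-6,21,13)
river: ρ → (13,5,-14)
river: ρ → (-14,23,4)
river: ρ → (4,25,-8)
river: ρ → (-8,23,7)
river: ρ → (7,19,-14)
river: ρ → (-14,9,12)
river: ρ → (12,15,-11)
river: ρ → (-11,7,16)
river: ρ → (16,25,-2)
river: ρ → (-2,27,3)
river: ρ → (3,27,-2)
river: ρ → (-2,25,16)
river: ρ → (16,7,-11)
river: ρ → (-11,15,12)
ρ-cycle length = 24 (tail of 0 descent steps not counted)

24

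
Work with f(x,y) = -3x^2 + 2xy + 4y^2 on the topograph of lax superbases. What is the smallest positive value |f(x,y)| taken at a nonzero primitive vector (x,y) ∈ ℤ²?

river: ρ → (4,6,-1)
river: ρ → (-1,6,4)
river: ρ → (4,2,-3)
river: ρ → (-3,4,3)
river: ρ → (3,2,-4)
river: ρ → (-4,6,1)
river: ρ → (1,6,-4)
river: ρ → (-4,2,3)
river: ρ → (3,4,-3)
river: ρ → (-3,2,4)
closes: descent 0, river 10
min |a| on river = 1

1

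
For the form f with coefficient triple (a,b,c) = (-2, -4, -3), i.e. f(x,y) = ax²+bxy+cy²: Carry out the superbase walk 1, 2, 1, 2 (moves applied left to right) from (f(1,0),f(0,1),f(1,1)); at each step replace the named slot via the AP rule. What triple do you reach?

start (-2,-3,-9) = (f(1,0),f(0,1),f(1,1))
replace slot 1: 2·((-3)+(-9)) − (-2) = -22 → (-22,-3,-9)
replace slot 2: 2·((-22)+(-9)) − (-3) = -59 → (-22,-59,-9)
replace slot 1: 2·((-59)+(-9)) − (-22) = -114 → (-114,-59,-9)
replace slot 2: 2·((-114)+(-9)) − (-59) = -187 → (-114,-187,-9)

-114,-187,-9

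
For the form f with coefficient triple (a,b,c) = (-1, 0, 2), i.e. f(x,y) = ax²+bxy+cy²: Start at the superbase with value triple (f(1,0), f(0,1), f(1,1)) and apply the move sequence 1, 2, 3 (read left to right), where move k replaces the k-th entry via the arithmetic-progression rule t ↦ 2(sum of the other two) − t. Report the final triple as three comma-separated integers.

start (-1,2,1) = (f(1,0),f(0,1),f(1,1))
replace slot 1: 2·(2+1) − (-1) = 7 → (7,2,1)
replace slot 2: 2·(7+1) − 2 = 14 → (7,14,1)
replace slot 3: 2·(7+14) − 1 = 41 → (7,14,41)

7,14,41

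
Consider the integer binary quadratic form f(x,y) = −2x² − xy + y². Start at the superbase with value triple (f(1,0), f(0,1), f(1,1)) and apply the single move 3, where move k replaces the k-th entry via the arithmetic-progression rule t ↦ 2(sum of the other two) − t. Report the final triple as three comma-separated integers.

start (-2,1,-2) = (f(1,0),f(0,1),f(1,1))
replace slot 3: 2·((-2)+1) − (-2) = 0 → (-2,1,0)

-2,1,0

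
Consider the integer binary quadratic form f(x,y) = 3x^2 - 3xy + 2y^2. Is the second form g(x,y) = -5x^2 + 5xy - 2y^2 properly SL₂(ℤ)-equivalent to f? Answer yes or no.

D₁ = -15, D₂ = -15
f: translate: b→3 (≡-3 mod 6), so (3,-3,2)→(3,3,2)
f: flip: (3,3,2)→(2,-3,3)
f: translate: b→1 (≡-3 mod 4), so (2,-3,3)→(2,1,2)
f: reduced (well bottom): (2,1,2) with a≤c, −a<b≤a
g is negative-definite; reduce −g:
−g: translate: b→5 (≡-5 mod 10), so (5,-5,2)→(5,5,2)
−g: flip: (5,5,2)→(2,-5,5)
−g: translate: b→-1 (≡-5 mod 4), so (2,-5,5)→(2,-1,2)
−g: flip: (2,-1,2)→(2,1,2)
−g: reduced (well bottom): (2,1,2) with a≤c, −a<b≤a
flip sign back: reduced form of g is (-2,-1,-2)
reduced forms (2, 1, 2) vs (-2, -1, -2) ⇒ inequivalent

no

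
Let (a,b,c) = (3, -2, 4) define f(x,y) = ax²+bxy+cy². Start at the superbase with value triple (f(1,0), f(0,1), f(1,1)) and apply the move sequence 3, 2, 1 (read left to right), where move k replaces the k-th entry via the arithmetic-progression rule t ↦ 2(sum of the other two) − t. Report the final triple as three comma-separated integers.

start (3,4,5) = (f(1,0),f(0,1),f(1,1))
replace slot 3: 2·(3+4) − 5 = 9 → (3,4,9)
replace slot 2: 2·(3+9) − 4 = 20 → (3,20,9)
replace slot 1: 2·(20+9) − 3 = 55 → (55,20,9)

55,20,9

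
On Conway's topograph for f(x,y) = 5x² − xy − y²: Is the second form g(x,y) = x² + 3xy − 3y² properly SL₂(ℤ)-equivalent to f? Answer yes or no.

D₁ = 21, D₂ = 21
river cycle of f (length 2): (-1, 3, 3), (3, 3, -1)
river cycle of g (length 2): (-3, 3, 1), (1, 3, -3)
cycles differ ⇒ inequivalent

no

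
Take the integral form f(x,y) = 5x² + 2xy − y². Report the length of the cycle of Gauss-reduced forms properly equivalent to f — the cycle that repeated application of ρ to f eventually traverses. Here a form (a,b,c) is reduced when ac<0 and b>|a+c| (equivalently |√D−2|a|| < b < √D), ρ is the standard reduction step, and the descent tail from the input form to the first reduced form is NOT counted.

D = 24, ⌊√D⌋ = 4
descent: ρ → (-1,4,2)  [lands on river]
river: ρ → (2,4,-1)
ρ-cycle length = 2 (tail of 1 descent step not counted)

2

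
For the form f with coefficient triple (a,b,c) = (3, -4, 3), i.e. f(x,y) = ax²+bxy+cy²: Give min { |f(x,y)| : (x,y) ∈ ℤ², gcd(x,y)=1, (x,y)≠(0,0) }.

translate: b→2 (≡-4 mod 6), so (3,-4,3)→(3,2,2)
flip: (3,2,2)→(2,-2,3)
translate: b→2 (≡-2 mod 4), so (2,-2,3)→(2,2,3)
reduced (well bottom): (2,2,3) with a≤c, −a<b≤a
well minimum = a = 2

2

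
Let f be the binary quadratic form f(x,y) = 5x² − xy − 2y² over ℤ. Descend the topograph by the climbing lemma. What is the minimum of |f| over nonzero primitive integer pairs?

descent: ρ → (-2,5,2)  [lands on river]
river: ρ → (2,3,-4)
river: ρ → (-4,5,1)
river: ρ → (1,5,-4)
river: ρ → (-4,3,2)
river: ρ → (2,5,-2)
river: ρ → (-2,3,4)
river: ρ → (4,5,-1)
river: ρ → (-1,5,4)
river: ρ → (4,3,-2)
closes: descent 1, river 10
min |a| on river = 1

1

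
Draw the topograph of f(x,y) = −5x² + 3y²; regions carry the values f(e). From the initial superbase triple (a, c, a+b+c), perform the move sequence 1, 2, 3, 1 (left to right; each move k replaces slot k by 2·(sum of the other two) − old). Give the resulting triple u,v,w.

start (-5,3,-2) = (f(1,0),f(0,1),f(1,1))
replace slot 1: 2·(3+(-2)) − (-5) = 7 → (7,3,-2)
replace slot 2: 2·(7+(-2)) − 3 = 7 → (7,7,-2)
replace slot 3: 2·(7+7) − (-2) = 30 → (7,7,30)
replace slot 1: 2·(7+30) − 7 = 67 → (67,7,30)

67,7,30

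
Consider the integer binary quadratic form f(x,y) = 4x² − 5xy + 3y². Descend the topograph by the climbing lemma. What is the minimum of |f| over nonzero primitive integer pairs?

translate: b→3 (≡-5 mod 8), so (4,-5,3)→(4,3,2)
flip: (4,3,2)→(2,-3,4)
translate: b→1 (≡-3 mod 4), so (2,-3,4)→(2,1,3)
reduced (well bottom): (2,1,3) with a≤c, −a<b≤a
well minimum = a = 2

2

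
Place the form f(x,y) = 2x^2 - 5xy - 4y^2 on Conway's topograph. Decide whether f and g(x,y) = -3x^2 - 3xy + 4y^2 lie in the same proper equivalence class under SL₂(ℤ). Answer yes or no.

D₁ = 57, D₂ = 57
river cycle of f (length 6): (-4, 5, 2), (2, 7, -1), (-1, 7, 2), (2, 5, -4), (-4, 3, 3), (3, 3, -4)
river cycle of g (length 6): (4, 3, -3), (-3, 3, 4), (4, 5, -2), (-2, 7, 1), (1, 7, -2), (-2, 5, 4)
cycles differ ⇒ inequivalent

no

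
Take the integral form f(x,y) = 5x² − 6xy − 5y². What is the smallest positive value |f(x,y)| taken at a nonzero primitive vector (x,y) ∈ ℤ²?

descent: ρ → (-5,6,5)  [lands on river]
river: ρ → (5,4,-6)
river: ρ → (-6,8,3)
river: ρ → (3,10,-3)
river: ρ → (-3,8,6)
river: ρ → (6,4,-5)
closes: descent 1, river 6
min |a| on river = 3

3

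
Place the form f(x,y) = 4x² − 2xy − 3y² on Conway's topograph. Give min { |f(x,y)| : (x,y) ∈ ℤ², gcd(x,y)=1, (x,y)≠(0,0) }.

descent: ρ → (-3,2,4)  [lands on river]
river: ρ → (4,6,-1)
river: ρ → (-1,6,4)
river: ρ → (4,2,-3)
river: ρ → (-3,4,3)
river: ρ → (3,2,-4)
river: ρ → (-4,6,1)
river: ρ → (1,6,-4)
river: ρ → (-4,2,3)
river: ρ → (3,4,-3)
closes: descent 1, river 10
min |a| on river = 1

1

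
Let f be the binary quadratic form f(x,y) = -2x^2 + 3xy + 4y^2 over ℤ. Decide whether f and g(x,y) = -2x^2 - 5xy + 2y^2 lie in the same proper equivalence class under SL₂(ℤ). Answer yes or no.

D₁ = 41, D₂ = 41
river cycle of f (length 10): (4, 5, -1), (-1, 5, 4), (4, 3, -2), (-2, 5, 2), (2, 3, -4), (-4, 5, 1), (1, 5, -4), (-4, 3, 2), (2, 5, -2), (-2, 3, 4)
river cycle of g (length 10): (2, 5, -2), (-2, 3, 4), (4, 5, -1), (-1, 5, 4), (4, 3, -2), (-2, 5, 2), (2, 3, -4), (-4, 5, 1), (1, 5, -4), (-4, 3, 2)
cycles coincide ⇒ equivalent

yes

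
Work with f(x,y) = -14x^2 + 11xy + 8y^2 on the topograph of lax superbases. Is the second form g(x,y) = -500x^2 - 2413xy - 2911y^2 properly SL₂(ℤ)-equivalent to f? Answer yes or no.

D₁ = 569, D₂ = 569
river cycle of f (length 42): (8, 21, -4), (-4, 19, 13), (13, 7, -10), (-10, 13, 10), (10, 7, -13), (-13, 19, 4), (4, 21, -8), (-8, 11, 14), (14, 17, -5), (-5, 23, 2), … (32 more)
river cycle of g (length 42): (-14, 11, 8), (8, 21, -4), (-4, 19, 13), (13, 7, -10), (-10, 13, 10), (10, 7, -13), (-13, 19, 4), (4, 21, -8), (-8, 11, 14), (14, 17, -5), … (32 more)
cycles coincide ⇒ equivalent

yes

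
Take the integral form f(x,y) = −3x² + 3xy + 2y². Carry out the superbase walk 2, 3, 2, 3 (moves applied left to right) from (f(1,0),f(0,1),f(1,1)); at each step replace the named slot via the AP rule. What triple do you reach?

start (-3,2,2) = (f(1,0),f(0,1),f(1,1))
replace slot 2: 2·((-3)+2) − 2 = -4 → (-3,-4,2)
replace slot 3: 2·((-3)+(-4)) − 2 = -16 → (-3,-4,-16)
replace slot 2: 2·((-3)+(-16)) − (-4) = -34 → (-3,-34,-16)
replace slot 3: 2·((-3)+(-34)) − (-16) = -58 → (-3,-34,-58)

-3,-34,-58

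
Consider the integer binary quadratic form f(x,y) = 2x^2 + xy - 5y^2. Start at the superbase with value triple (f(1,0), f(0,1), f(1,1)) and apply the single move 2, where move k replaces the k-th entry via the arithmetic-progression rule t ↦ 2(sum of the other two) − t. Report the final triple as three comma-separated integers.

start (2,-5,-2) = (f(1,0),f(0,1),f(1,1))
replace slot 2: 2·(2+(-2)) − (-5) = 5 → (2,5,-2)

2,5,-2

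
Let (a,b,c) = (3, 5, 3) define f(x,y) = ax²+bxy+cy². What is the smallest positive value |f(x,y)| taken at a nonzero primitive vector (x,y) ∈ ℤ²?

translate: b→-1 (≡5 mod 6), so (3,5,3)→(3,-1,1)
flip: (3,-1,1)→(1,1,3)
reduced (well bottom): (1,1,3) with a≤c, −a<b≤a
well minimum = a = 1

1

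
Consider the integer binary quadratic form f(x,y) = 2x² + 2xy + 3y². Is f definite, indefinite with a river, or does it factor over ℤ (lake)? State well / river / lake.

D = b²−4ac = 2² − 4·2·3 = -20
D < 0 ⇒ definite ⇒ every region one sign ⇒ single well

well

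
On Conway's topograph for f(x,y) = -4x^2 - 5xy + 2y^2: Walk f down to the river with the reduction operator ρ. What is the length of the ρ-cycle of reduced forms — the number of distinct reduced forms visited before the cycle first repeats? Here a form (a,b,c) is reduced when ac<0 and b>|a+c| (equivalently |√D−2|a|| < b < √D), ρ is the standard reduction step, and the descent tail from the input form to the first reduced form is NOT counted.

D = 57, ⌊√D⌋ = 7
descent: ρ → (2,5,-4)  [lands on river]
river: ρ → (-4,3,3)
river: ρ → (3,3,-4)
river: ρ → (-4,5,2)
river: ρ → (2,7,-1)
river: ρ → (-1,7,2)
ρ-cycle length = 6 (tail of 1 descent step not counted)

6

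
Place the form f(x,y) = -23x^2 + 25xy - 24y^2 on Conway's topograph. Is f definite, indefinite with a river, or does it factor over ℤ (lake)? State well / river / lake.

D = b²−4ac = 25² − 4·(-23)·(-24) = -1583
D < 0 ⇒ definite ⇒ every region one sign ⇒ single well

well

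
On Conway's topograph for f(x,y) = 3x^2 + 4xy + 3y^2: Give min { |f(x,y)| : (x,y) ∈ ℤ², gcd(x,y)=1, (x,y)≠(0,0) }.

translate: b→-2 (≡4 mod 6), so (3,4,3)→(3,-2,2)
flip: (3,-2,2)→(2,2,3)
reduced (well bottom): (2,2,3) with a≤c, −a<b≤a
well minimum = a = 2

2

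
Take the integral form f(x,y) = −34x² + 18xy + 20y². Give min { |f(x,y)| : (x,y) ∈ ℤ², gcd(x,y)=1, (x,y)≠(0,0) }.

river: ρ → (20,22,-32)
river: ρ → (-32,42,10)
river: ρ → (10,38,-40)
river: ρ → (-40,42,8)
river: ρ → (8,54,-4)
river: ρ → (-4,50,34)
river: ρ → (34,18,-20)
river: ρ → (-20,22,32)
river: ρ → (32,42,-10)
river: ρ → (-10,38,40)
river: ρ → (40,42,-8)
river: ρ → (-8,54,4)
river: ρ → (4,50,-34)
river: ρ → (-34,18,20)
closes: descent 0, river 14
min |a| on river = 4

4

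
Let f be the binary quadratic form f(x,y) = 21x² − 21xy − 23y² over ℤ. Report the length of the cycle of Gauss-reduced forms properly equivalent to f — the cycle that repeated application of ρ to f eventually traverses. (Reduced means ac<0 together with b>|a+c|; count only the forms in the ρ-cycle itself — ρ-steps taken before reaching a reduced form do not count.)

D = 2373, ⌊√D⌋ = 48
descent: ρ → (-23,21,21)  [lands on river]
river: ρ → (21,21,-23)
river: ρ → (-23,25,19)
river: ρ → (19,13,-29)
river: ρ → (-29,45,3)
river: ρ → (3,45,-29)
river: ρ → (-29,13,19)
river: ρ → (19,25,-23)
ρ-cycle length = 8 (tail of 1 descent step not counted)

8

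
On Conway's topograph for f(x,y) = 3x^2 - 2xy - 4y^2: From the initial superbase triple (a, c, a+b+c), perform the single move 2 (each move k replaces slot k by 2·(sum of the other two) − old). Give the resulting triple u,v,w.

start (3,-4,-3) = (f(1,0),f(0,1),f(1,1))
replace slot 2: 2·(3+(-3)) − (-4) = 4 → (3,4,-3)

3,4,-3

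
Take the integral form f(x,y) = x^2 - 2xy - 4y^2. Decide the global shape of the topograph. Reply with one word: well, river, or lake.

D = b²−4ac = (-2)² − 4·1·(-4) = 20
D > 0 non-square ⇒ indefinite ⇒ periodic river

river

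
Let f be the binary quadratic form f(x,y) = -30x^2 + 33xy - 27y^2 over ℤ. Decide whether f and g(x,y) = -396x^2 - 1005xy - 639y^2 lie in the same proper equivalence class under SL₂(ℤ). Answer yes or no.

D₁ = -2151, D₂ = -2151
f is negative-definite; reduce −f:
−f: translate: b→27 (≡-33 mod 60), so (30,-33,27)→(30,27,24)
−f: flip: (30,27,24)→(24,-27,30)
−f: translate: b→21 (≡-27 mod 48), so (24,-27,30)→(24,21,27)
−f: reduced (well bottom): (24,21,27) with a≤c, −a<b≤a
flip sign back: reduced form of f is (-24,-21,-27)
g is negative-definite; reduce −g:
−g: translate: b→213 (≡1005 mod 792), so (396,1005,639)→(396,213,30)
−g: flip: (396,213,30)→(30,-213,396)
−g: translate: b→27 (≡-213 mod 60), so (30,-213,396)→(30,27,24)
−g: flip: (30,27,24)→(24,-27,30)
−g: translate: b→21 (≡-27 mod 48), so (24,-27,30)→(24,21,27)
−g: reduced (well bottom): (24,21,27) with a≤c, −a<b≤a
flip sign back: reduced form of g is (-24,-21,-27)
reduced forms (-24, -21, -27) vs (-24, -21, -27) ⇒ equivalent

yes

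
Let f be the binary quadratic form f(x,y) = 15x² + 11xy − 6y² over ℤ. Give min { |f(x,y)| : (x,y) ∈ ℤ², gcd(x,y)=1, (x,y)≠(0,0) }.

river: ρ → (-6,13,13)
river: ρ → (13,13,-6)
river: ρ → (-6,11,15)
river: ρ → (15,19,-2)
river: ρ → (-2,21,5)
river: ρ → (5,19,-6)
river: ρ → (-6,17,8)
river: ρ → (8,15,-8)
river: ρ → (-8,17,6)
river: ρ → (6,19,-5)
river: ρ → (-5,21,2)
river: ρ → (2,19,-15)
river: ρ → (-15,11,6)
river: ρ → (6,13,-13)
river: ρ → (-13,13,6)
river: ρ → (6,11,-15)
river: ρ → (-15,19,2)
river: ρ → (2,21,-5)
river: ρ → (-5,19,6)
river: ρ → (6,17,-8)
river: ρ → (-8,15,8)
river: ρ → (8,17,-6)
river: ρ → (-6,19,5)
river: ρ → (5,21,-2)
river: ρ → (-2,19,15)
river: ρ → (15,11,-6)
closes: descent 0, river 26
min |a| on river = 2

2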